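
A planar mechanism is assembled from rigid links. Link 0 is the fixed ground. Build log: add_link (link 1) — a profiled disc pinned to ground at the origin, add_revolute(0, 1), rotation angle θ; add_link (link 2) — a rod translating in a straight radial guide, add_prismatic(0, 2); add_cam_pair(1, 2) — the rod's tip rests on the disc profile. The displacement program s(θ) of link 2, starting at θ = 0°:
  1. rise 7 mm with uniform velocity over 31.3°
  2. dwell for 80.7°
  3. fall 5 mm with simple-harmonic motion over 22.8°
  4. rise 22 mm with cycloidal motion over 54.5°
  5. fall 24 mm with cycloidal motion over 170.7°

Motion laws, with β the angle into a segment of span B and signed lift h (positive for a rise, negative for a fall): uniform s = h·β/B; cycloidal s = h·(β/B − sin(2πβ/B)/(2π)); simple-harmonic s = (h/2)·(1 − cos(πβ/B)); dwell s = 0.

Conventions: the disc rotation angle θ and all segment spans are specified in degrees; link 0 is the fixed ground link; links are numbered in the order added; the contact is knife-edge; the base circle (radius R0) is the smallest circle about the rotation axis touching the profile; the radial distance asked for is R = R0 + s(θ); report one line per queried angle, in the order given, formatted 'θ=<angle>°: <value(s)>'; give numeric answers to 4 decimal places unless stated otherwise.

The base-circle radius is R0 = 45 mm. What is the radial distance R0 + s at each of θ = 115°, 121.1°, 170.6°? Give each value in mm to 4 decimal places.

seg 1 [0°–31.3°] uniform, h=7: full span → s += 7 → s = 7.0000
seg 2 [31.3°–112°] dwell: s stays 7.0000
seg 3 [112°–134.8°] simple-harmonic, h=-5: θ=115° here. β=3, B=22.8. -5/2·(1 − cos(π·0.1316)) = -0.2106 → s = 6.7894
seg 3 [112°–134.8°] simple-harmonic, h=-5: θ=121.1° here. β=9.1, B=22.8. -5/2·(1 − cos(π·0.3991)) = -1.7209 → s = 5.2791
seg 3 [112°–134.8°] simple-harmonic, h=-5: full span → s += -5 → s = 2.0000
seg 4 [134.8°–189.3°] cycloidal, h=22: θ=170.6° here. β=35.8, B=54.5. 22·(0.6569 − sin(2π·0.6569)/(2π)) = 17.3704 → s = 19.3704
θ=115°: R = R0 + s = 45 + 6.7894 = 51.7894
θ=121.1°: R = R0 + s = 45 + 5.2791 = 50.2791
θ=170.6°: R = R0 + s = 45 + 19.3704 = 64.3704

θ=115°: 51.7894
θ=121.1°: 50.2791
θ=170.6°: 64.3704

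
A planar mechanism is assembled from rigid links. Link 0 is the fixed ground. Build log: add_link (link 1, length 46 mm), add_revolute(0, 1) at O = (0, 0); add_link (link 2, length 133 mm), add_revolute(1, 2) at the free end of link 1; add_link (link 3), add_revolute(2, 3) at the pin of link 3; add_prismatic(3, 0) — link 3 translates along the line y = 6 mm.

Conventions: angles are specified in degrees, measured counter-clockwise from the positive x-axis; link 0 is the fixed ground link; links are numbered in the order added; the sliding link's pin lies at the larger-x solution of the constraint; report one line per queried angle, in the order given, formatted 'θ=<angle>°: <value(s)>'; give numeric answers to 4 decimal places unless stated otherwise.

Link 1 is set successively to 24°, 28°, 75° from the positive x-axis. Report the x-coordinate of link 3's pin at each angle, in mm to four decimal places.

geometry: r = 46 mm, L = 133 mm, e = 6 mm
θ=24°: crank pin P = (r cos θ, r sin θ) = (42.023091, 18.709886)
θ=24°: h = r sin θ − e = 18.709886 − 6 = 12.709886
θ=24°: x = r cos θ + √(L² − h²) = 42.023091 + 132.391309 = 174.414400
θ=28°: crank pin P = (r cos θ, r sin θ) = (40.615589, 21.595692)
θ=28°: h = r sin θ − e = 21.595692 − 6 = 15.595692
θ=28°: x = r cos θ + √(L² − h²) = 40.615589 + 132.082453 = 172.698042
θ=75°: crank pin P = (r cos θ, r sin θ) = (11.905676, 44.432588)
θ=75°: h = r sin θ − e = 44.432588 − 6 = 38.432588
θ=75°: x = r cos θ + √(L² − h²) = 11.905676 + 127.326102 = 139.231778

θ=24°: 174.4144
θ=28°: 172.6980
θ=75°: 139.2318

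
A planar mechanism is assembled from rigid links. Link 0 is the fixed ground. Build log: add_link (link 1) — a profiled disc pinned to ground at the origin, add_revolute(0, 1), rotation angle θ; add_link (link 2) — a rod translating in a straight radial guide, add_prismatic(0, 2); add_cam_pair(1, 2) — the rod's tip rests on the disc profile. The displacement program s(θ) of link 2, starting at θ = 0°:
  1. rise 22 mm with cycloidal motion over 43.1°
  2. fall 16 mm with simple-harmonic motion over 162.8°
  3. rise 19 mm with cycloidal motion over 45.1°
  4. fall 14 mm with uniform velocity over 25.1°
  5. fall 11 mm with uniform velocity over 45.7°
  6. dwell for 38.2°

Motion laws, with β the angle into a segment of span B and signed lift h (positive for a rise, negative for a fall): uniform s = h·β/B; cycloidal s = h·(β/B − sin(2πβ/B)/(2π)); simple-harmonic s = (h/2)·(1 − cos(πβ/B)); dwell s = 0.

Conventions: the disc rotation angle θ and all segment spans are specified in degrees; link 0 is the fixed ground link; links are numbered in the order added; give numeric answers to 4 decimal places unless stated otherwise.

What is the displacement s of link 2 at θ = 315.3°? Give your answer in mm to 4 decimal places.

seg 1 [0°–43.1°] cycloidal, h=22: full span → s += 22 → s = 22.0000
seg 2 [43.1°–205.9°] simple-harmonic, h=-16: full span → s += -16 → s = 6.0000
seg 3 [205.9°–251°] cycloidal, h=19: full span → s += 19 → s = 25.0000
seg 4 [251°–276.1°] uniform, h=-14: full span → s += -14 → s = 11.0000
seg 5 [276.1°–321.8°] uniform, h=-11: θ=315.3° here. β=39.2, B=45.7. -11·39.2/45.7 = -9.4354 → s = 1.5646

1.5646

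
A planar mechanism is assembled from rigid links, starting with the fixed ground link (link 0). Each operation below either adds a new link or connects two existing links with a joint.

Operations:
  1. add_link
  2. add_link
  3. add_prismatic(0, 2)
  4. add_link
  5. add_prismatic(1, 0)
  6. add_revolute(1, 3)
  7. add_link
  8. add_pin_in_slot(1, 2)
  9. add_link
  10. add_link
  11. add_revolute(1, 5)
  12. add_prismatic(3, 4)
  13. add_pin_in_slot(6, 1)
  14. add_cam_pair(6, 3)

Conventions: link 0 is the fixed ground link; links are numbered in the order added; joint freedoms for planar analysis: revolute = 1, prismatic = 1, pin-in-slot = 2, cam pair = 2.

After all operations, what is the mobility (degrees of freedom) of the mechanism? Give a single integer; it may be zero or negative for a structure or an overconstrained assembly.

link 0 = ground. State L|J1|J2 = 1|0|0
+link1  2|0|0
+link2  3|0|0
P(0,2) f=1→J1  3|1|0
+link3  4|1|0
P(1,0) f=1→J1  4|2|0
R(1,3) f=1→J1  4|3|0
+link4  5|3|0
PS(1,2) f=2→J2  5|3|1
+link5  6|3|1
+link6  7|3|1
R(1,5) f=1→J1  7|4|1
P(3,4) f=1→J1  7|5|1
PS(6,1) f=2→J2  7|5|2
C(6,3) f=2→J2  7|5|3
M = 3(7−1)−2·5−3 = 18−10−3 = 5

M = 5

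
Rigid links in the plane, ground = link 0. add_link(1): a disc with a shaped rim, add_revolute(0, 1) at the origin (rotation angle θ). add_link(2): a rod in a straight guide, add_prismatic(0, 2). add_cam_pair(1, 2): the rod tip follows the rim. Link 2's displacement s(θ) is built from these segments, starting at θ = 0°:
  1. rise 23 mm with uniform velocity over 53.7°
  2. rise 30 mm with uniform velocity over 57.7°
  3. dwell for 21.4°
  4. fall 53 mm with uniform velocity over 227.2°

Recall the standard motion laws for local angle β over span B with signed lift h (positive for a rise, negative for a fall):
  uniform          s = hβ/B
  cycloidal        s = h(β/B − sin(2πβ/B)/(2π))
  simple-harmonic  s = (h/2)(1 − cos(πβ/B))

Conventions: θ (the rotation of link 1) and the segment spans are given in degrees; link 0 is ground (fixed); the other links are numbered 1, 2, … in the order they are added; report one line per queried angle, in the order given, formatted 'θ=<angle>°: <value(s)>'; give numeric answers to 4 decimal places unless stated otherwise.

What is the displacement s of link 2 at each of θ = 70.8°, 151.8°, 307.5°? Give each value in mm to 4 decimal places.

segment 1 (0° to 53.7°, uniform, h = 23) is passed completely: s = 0.0000 + (23) = 23.0000
θ = 70.8° falls in segment 2 (53.7° to 111.4°, uniform, h = 30): β = 70.8 − 53.7 = 17.1°, B = 57.7°; Δs = 30·17.1/57.7 = 8.8908; s = 23.0000 + 8.8908 = 31.8908
segment 2 (53.7° to 111.4°, uniform, h = 30) is passed completely: s = 23.0000 + (30) = 53.0000
segment 3 (111.4° to 132.8°, dwell): s unchanged at 53.0000
θ = 151.8° falls in segment 4 (132.8° to 360°, uniform, h = -53): β = 151.8 − 132.8 = 19°, B = 227.2°; Δs = -53·19/227.2 = -4.4322; s = 53.0000 − 4.4322 = 48.5678
θ = 307.5° falls in segment 4 (132.8° to 360°, uniform, h = -53): β = 307.5 − 132.8 = 174.7°, B = 227.2°; Δs = -53·174.7/227.2 = -40.7531; s = 53.0000 − 40.7531 = 12.2469

θ=70.8°: 31.8908
θ=151.8°: 48.5678
θ=307.5°: 12.2469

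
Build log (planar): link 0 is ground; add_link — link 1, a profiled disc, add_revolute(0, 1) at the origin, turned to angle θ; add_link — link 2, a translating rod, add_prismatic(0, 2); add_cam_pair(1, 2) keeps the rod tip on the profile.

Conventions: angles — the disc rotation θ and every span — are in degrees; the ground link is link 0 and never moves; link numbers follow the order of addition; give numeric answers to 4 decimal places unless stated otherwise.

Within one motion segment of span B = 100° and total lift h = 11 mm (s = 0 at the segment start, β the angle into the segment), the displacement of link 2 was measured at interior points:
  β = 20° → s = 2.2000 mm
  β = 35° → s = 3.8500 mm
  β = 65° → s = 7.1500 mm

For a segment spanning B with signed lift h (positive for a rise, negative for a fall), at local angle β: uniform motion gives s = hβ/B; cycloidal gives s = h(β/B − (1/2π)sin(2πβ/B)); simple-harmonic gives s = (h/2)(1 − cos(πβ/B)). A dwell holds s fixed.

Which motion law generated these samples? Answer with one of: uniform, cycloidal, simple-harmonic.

candidates at β/B = r: uniform s = h·r (linear in β); cycloidal s = h·(r − sin(2πr)/(2π)); simple-harmonic s = (h/2)(1 − cos(πr))
β=20°: printed 2.2000 | uniform 2.2000, cycloidal 0.5350, simple-harmonic 1.0504
β=35°: printed 3.8500 | uniform 3.8500, cycloidal 2.4337, simple-harmonic 3.0031
β=65°: printed 7.1500 | uniform 7.1500, cycloidal 8.5663, simple-harmonic 7.9969
only one law matches every sample → uniform

uniform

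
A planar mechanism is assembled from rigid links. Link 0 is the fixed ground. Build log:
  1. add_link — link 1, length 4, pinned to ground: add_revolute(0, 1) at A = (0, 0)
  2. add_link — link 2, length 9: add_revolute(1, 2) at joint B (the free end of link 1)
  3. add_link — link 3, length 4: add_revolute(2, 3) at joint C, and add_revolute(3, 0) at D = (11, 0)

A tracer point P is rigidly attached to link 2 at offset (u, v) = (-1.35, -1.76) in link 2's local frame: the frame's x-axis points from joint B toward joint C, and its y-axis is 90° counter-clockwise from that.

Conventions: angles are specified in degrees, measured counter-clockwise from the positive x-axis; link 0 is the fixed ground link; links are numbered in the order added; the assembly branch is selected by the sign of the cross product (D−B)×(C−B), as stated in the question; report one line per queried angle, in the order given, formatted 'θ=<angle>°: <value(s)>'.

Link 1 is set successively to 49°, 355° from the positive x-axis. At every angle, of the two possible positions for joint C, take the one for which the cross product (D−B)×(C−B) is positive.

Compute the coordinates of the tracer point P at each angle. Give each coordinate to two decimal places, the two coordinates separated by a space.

A=(0,0), D=(11.00,0)
θ=49°: B = A + 4.00·(cos49°, sin49°) = (2.6242, 3.0188)
θ=49°: |BD| = 8.9032
θ=49°: circle(B,9.00) ∩ circle(D,4.00): a=8.1020, h=3.9189
θ=49°:   candidates: C₊=(11.5751,3.9584) cross=34.891; C₋=(8.9174,-3.4151) cross=-34.891
θ=49°:   branch + wants cross > 0 → take C=(11.5751,3.9584) (cross=34.891)
θ=49°: ex = (C−B)/|BC| = (0.9945,0.1044); ey = (-0.1044,0.9945)
θ=49°: P = B + -1.35·ex + -1.76·ey = (1.4654,1.1275)
θ=355°: B = A + 4.00·(cos355°, sin355°) = (3.9848, -0.3486)
θ=355°: |BD| = 7.0239
θ=355°: circle(B,9.00) ∩ circle(D,4.00): a=8.1390, h=3.8414
θ=355°:   candidates: C₊=(11.9231,3.8920) cross=26.982; C₋=(12.3044,-3.7813) cross=-26.982
θ=355°:   branch + wants cross > 0 → take C=(11.9231,3.8920) (cross=26.982)
θ=355°: ex = (C−B)/|BC| = (0.8820,0.4712); ey = (-0.4712,0.8820)
θ=355°: P = B + -1.35·ex + -1.76·ey = (3.6233,-2.5371)

θ=49°: 1.47 1.13
θ=355°: 3.62 -2.54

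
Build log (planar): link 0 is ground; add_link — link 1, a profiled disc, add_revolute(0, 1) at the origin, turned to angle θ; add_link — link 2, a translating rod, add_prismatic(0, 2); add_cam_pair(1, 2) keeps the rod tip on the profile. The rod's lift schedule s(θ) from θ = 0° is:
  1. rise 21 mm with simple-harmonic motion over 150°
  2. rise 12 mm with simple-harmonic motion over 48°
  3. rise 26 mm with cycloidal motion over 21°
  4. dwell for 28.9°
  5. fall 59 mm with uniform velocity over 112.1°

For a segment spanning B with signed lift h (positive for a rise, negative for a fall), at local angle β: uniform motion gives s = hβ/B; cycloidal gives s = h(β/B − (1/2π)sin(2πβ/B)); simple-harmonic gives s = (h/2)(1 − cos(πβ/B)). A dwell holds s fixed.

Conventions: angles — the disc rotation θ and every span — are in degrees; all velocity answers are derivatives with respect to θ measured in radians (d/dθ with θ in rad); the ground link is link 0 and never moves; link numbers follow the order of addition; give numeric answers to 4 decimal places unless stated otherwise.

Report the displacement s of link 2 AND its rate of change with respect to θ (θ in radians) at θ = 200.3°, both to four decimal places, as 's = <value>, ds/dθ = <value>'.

seg 1 [0°–150°] simple-harmonic, h=21: full span → s += 21 → s = 21.0000
seg 2 [150°–198°] simple-harmonic, h=12: full span → s += 12 → s = 33.0000
seg 3 [198°–219°] cycloidal, h=26: θ=200.3° here. β=2.3, B=21. 26·(0.1095 − sin(2π·0.1095)/(2π)) = 0.2195 → s = 33.2195
velocity in seg [198°–219°] (cycloidal), θ in radians: β = 2.3° = 0.0401 rad, B = 21° = 0.3665 rad; ds/dθ = (h/B)(1 − cos(2πβ/B)) = (26/0.3665)(1 − cos(2π·0.1095)) = 16.144202 mm/rad

s = 33.2195, ds/dθ = 16.1442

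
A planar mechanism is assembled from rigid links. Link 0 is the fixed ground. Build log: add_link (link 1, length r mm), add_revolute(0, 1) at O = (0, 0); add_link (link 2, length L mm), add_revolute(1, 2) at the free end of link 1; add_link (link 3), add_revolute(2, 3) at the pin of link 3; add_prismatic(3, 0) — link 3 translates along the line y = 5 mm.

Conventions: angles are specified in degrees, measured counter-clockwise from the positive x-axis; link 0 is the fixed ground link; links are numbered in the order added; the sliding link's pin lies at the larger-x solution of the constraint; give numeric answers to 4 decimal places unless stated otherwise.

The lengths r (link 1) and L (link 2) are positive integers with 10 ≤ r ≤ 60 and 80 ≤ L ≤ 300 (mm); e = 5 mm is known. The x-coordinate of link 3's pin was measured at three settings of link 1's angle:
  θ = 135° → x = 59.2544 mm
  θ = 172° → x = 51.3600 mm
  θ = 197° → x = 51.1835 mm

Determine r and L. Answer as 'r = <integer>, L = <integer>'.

constraint per measurement: (x − r cos θ)² + (r sin θ − e)² = L²
subtracting the θ₁ and θ₂ equations cancels the r² and L² terms:
r = (x₁² − x₂²) / (2[(x₁cos θ₁ + e sin θ₁) − (x₂cos θ₂ + e sin θ₂)]) = 36.9994 → r = 37
L² = (x₁ − r cos θ₁)² + (r sin θ₁ − e)² = 7743.9943 → L = 88.0000 → L = 88
check at θ₃=197°: x = 51.1835 (printed 51.1835) ✓

r = 37, L = 88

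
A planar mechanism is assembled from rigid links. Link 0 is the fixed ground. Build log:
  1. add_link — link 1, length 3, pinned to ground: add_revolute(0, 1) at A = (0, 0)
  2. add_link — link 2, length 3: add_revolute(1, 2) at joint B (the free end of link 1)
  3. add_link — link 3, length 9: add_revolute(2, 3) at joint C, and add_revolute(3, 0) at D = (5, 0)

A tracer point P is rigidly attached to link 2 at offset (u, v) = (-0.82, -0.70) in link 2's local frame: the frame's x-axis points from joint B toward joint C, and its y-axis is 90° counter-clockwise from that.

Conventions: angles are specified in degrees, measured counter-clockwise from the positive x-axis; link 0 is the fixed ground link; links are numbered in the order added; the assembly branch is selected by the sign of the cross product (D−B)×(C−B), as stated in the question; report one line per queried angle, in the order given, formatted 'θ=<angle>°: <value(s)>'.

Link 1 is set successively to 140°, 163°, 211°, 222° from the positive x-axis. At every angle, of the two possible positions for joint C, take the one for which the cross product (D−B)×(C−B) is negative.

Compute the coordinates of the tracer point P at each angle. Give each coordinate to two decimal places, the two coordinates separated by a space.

A=(0,0), D=(5.00,0)
θ=140°: B = A + 3.00·(cos140°, sin140°) = (-2.2981, 1.9284)
θ=140°: |BD| = 7.5486
θ=140°: circle(B,3.00) ∩ circle(D,9.00): a=-0.9948, h=2.8303
θ=140°:   candidates: C₊=(-2.5369,4.9188) cross=21.365; C₋=(-3.9829,-0.5539) cross=-21.365
θ=140°:   branch - wants cross < 0 → take C=(-3.9829,-0.5539) (cross=-21.365)
θ=140°: ex = (C−B)/|BC| = (-0.5616,-0.8274); ey = (0.8274,-0.5616)
θ=140°: P = B + -0.82·ex + -0.70·ey = (-2.4168,3.0000)
θ=163°: B = A + 3.00·(cos163°, sin163°) = (-2.8689, 0.8771)
θ=163°: |BD| = 7.9176
θ=163°: circle(B,3.00) ∩ circle(D,9.00): a=-0.5880, h=2.9418
θ=163°:   candidates: C₊=(-3.1274,3.8660) cross=23.292; C₋=(-3.7792,-1.9815) cross=-23.292
θ=163°:   branch - wants cross < 0 → take C=(-3.7792,-1.9815) (cross=-23.292)
θ=163°: ex = (C−B)/|BC| = (-0.3034,-0.9529); ey = (0.9529,-0.3034)
θ=163°: P = B + -0.82·ex + -0.70·ey = (-3.2871,1.8709)
θ=211°: B = A + 3.00·(cos211°, sin211°) = (-2.5715, -1.5451)
θ=211°: |BD| = 7.7275
θ=211°: circle(B,3.00) ∩ circle(D,9.00): a=-0.7949, h=2.8928
θ=211°:   candidates: C₊=(-3.9287,1.1303) cross=22.354; C₋=(-2.7719,-4.5384) cross=-22.354
θ=211°:   branch - wants cross < 0 → take C=(-2.7719,-4.5384) (cross=-22.354)
θ=211°: ex = (C−B)/|BC| = (-0.0668,-0.9978); ey = (0.9978,-0.0668)
θ=211°: P = B + -0.82·ex + -0.70·ey = (-3.2152,-0.6802)
θ=222°: B = A + 3.00·(cos222°, sin222°) = (-2.2294, -2.0074)
θ=222°: |BD| = 7.5030
θ=222°: circle(B,3.00) ∩ circle(D,9.00): a=-1.0466, h=2.8115
θ=222°:   candidates: C₊=(-3.9901,0.4216) cross=21.095; C₋=(-2.4857,-4.9964) cross=-21.095
θ=222°:   branch - wants cross < 0 → take C=(-2.4857,-4.9964) (cross=-21.095)
θ=222°: ex = (C−B)/|BC| = (-0.0854,-0.9963); ey = (0.9963,-0.0854)
θ=222°: P = B + -0.82·ex + -0.70·ey = (-2.8568,-1.1306)

θ=140°: -2.42 3.00
θ=163°: -3.29 1.87
θ=211°: -3.22 -0.68
θ=222°: -2.86 -1.13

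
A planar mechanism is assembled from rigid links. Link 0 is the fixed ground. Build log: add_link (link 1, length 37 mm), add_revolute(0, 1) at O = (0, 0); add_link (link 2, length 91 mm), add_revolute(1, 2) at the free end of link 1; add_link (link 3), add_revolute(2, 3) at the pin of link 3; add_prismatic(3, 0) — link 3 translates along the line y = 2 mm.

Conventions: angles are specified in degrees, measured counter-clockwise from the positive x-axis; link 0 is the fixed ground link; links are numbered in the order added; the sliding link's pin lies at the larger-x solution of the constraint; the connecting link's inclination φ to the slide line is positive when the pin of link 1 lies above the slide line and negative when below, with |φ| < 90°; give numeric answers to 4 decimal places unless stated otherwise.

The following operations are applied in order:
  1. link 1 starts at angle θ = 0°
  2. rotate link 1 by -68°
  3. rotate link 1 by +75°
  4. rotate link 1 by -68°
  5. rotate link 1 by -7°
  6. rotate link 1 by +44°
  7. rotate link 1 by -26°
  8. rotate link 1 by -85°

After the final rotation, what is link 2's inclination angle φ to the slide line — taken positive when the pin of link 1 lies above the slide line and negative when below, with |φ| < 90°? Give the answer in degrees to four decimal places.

geometry: r = 37 mm, L = 91 mm, e = 2 mm; θ starts at 0°
rotate link 1 by -68°: θ ← 0° -68° = -68°
rotate link 1 by +75°: θ ← -68° +75° = 7°
rotate link 1 by -68°: θ ← 7° -68° = -61°
rotate link 1 by -7°: θ ← -61° -7° = -68°
rotate link 1 by +44°: θ ← -68° +44° = -24°
rotate link 1 by -26°: θ ← -24° -26° = -50°
rotate link 1 by -85°: θ ← -50° -85° = -135°
h = r sin θ − e = -26.162951 − 2 = -28.162951
sin φ = h / L = -28.162951 / 91 = -0.30948298
φ = arcsin(-0.30948298) = -18.028075°

-18.0281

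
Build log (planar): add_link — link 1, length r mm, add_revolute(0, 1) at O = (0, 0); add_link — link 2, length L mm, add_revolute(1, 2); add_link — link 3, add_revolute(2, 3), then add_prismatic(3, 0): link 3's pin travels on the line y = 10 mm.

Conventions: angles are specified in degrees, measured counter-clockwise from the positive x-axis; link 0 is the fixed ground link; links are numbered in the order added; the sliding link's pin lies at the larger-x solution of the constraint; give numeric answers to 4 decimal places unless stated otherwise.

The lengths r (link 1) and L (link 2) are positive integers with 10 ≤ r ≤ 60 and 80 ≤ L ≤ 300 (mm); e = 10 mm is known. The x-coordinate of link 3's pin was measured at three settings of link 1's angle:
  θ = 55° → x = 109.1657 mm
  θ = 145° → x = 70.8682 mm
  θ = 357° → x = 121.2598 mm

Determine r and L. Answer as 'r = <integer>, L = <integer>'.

constraint per measurement: (x − r cos θ)² + (r sin θ − e)² = L²
subtracting the θ₁ and θ₂ equations cancels the r² and L² terms:
r = (x₁² − x₂²) / (2[(x₁cos θ₁ + e sin θ₁) − (x₂cos θ₂ + e sin θ₂)]) = 28.0000 → r = 28
L² = (x₁ − r cos θ₁)² + (r sin θ₁ − e)² = 8835.9920 → L = 94.0000 → L = 94
check at θ₃=357°: x = 121.2598 (printed 121.2598) ✓

r = 28, L = 94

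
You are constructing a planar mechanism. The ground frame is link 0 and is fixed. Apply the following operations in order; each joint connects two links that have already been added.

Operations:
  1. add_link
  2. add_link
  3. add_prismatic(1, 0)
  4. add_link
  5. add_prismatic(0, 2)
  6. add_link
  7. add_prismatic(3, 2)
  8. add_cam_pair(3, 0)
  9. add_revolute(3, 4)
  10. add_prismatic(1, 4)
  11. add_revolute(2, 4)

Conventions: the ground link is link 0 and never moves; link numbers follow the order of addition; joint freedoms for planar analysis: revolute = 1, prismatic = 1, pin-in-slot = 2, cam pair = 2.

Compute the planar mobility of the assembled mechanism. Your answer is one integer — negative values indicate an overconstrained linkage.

(L,J1,J2)=(1,0,0); link0 fixed
link1: (2,0,0)
link2: (3,0,0)
P 1-0 [J1]: (3,1,0)
link3: (4,1,0)
P 0-2 [J1]: (4,2,0)
link4: (5,2,0)
P 3-2 [J1]: (5,3,0)
C 3-0 [J2]: (5,3,1)
R 3-4 [J1]: (5,4,1)
P 1-4 [J1]: (5,5,1)
R 2-4 [J1]: (5,6,1)
Grübler: 3·4 − 2·6 − 1 = -1

M = -1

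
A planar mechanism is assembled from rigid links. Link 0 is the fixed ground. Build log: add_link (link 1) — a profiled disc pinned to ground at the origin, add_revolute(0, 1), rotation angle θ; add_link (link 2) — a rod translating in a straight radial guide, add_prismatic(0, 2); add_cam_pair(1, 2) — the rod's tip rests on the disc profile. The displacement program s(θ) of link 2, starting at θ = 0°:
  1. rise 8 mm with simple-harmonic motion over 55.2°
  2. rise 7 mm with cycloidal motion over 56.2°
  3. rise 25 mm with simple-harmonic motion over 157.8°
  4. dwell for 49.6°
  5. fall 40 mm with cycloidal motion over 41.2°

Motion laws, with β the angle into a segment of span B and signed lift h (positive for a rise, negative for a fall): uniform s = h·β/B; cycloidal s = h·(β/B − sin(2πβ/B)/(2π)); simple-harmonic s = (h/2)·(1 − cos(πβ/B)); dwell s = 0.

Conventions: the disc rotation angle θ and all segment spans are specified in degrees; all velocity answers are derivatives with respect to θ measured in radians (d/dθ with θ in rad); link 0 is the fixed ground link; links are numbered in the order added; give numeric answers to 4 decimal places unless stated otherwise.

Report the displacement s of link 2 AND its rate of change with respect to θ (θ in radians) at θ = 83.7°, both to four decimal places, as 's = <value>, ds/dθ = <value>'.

seg 1 [0°–55.2°] simple-harmonic, h=8: full span → s += 8 → s = 8.0000
seg 2 [55.2°–111.4°] cycloidal, h=7: θ=83.7° here. β=28.5, B=56.2. 7·(0.5071 − sin(2π·0.5071)/(2π)) = 3.5996 → s = 11.5996
velocity in seg [55.2°–111.4°] (cycloidal), θ in radians: β = 28.5° = 0.4974 rad, B = 56.2° = 0.9809 rad; ds/dθ = (h/B)(1 − cos(2πβ/B)) = (7/0.9809)(1 − cos(2π·0.5071)) = 14.265835 mm/rad

s = 11.5996, ds/dθ = 14.2658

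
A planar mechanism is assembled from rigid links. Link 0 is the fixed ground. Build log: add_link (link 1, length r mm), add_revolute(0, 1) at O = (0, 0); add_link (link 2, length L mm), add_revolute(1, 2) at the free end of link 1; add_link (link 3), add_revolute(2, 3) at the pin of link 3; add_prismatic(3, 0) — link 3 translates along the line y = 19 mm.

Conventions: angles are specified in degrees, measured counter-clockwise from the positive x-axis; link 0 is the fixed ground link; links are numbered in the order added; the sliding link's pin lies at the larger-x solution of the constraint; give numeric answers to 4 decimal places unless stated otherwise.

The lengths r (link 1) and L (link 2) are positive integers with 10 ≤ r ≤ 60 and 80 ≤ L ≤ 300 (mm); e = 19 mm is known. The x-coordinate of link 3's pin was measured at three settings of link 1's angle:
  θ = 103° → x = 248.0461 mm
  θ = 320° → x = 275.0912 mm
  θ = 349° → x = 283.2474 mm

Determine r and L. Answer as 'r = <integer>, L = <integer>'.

constraint per measurement: (x − r cos θ)² + (r sin θ − e)² = L²
subtracting the θ₁ and θ₂ equations cancels the r² and L² terms:
r = (x₁² − x₂²) / (2[(x₁cos θ₁ + e sin θ₁) − (x₂cos θ₂ + e sin θ₂)]) = 30.0001 → r = 30
L² = (x₁ − r cos θ₁)² + (r sin θ₁ − e)² = 65024.9798 → L = 255.0000 → L = 255
check at θ₃=349°: x = 283.2474 (printed 283.2474) ✓

r = 30, L = 255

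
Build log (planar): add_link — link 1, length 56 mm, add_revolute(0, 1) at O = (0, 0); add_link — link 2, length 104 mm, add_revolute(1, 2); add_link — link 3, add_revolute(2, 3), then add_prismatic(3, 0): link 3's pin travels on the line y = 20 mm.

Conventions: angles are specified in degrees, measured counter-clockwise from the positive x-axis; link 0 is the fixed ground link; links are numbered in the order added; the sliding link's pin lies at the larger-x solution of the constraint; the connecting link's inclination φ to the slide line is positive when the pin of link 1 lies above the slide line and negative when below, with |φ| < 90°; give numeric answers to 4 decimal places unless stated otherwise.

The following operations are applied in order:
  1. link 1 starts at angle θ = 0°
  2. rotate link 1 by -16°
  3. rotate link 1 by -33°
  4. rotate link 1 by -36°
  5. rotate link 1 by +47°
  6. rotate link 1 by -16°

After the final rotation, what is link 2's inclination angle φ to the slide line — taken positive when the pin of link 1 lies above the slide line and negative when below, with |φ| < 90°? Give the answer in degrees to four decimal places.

geometry: r = 56 mm, L = 104 mm, e = 20 mm; θ starts at 0°
rotate link 1 by -16°: θ ← 0° -16° = -16°
rotate link 1 by -33°: θ ← -16° -33° = -49°
rotate link 1 by -36°: θ ← -49° -36° = -85°
rotate link 1 by +47°: θ ← -85° +47° = -38°
rotate link 1 by -16°: θ ← -38° -16° = -54°
h = r sin θ − e = -45.304952 − 20 = -65.304952
sin φ = h / L = -65.304952 / 104 = -0.62793223
φ = arcsin(-0.62793223) = -38.897730°

-38.8977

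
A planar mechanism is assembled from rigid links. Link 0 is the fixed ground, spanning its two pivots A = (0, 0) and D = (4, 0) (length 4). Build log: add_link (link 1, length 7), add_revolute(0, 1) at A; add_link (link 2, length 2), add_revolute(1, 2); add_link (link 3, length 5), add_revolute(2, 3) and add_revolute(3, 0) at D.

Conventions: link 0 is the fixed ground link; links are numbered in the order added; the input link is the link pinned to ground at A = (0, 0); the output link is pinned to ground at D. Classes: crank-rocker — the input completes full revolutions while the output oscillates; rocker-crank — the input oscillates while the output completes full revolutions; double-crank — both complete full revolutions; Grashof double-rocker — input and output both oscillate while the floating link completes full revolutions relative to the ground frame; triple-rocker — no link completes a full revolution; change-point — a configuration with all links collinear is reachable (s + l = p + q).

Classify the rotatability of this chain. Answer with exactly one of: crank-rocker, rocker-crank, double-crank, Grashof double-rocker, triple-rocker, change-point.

lengths: ground=4, input=7, coupler=2, output=5
sorted: s=2 (shortest), l=7 (longest), p+q=9
s + l = 9 vs p + q = 9
s + l = p + q → change-point (collinear configuration reachable)

change-point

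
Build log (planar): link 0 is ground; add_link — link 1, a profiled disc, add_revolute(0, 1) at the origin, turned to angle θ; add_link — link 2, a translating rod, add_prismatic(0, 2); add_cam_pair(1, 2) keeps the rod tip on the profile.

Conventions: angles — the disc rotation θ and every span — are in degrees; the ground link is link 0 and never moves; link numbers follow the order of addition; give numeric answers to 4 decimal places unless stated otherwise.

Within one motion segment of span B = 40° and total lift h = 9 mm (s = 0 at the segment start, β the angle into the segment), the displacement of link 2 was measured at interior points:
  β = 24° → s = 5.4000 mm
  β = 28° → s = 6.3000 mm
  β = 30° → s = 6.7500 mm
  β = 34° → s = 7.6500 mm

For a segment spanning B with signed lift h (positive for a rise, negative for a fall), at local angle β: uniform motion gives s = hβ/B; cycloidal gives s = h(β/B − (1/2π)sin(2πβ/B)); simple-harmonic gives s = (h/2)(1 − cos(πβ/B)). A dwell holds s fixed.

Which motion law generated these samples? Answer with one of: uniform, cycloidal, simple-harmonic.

candidates at β/B = r: uniform s = h·r (linear in β); cycloidal s = h·(r − sin(2πr)/(2π)); simple-harmonic s = (h/2)(1 − cos(πr))
β=24°: printed 5.4000 | uniform 5.4000, cycloidal 6.2419, simple-harmonic 5.8906
β=28°: printed 6.3000 | uniform 6.3000, cycloidal 7.6623, simple-harmonic 7.1450
β=30°: printed 6.7500 | uniform 6.7500, cycloidal 8.1824, simple-harmonic 7.6820
β=34°: printed 7.6500 | uniform 7.6500, cycloidal 8.8088, simple-harmonic 8.5095
only one law matches every sample → uniform

uniform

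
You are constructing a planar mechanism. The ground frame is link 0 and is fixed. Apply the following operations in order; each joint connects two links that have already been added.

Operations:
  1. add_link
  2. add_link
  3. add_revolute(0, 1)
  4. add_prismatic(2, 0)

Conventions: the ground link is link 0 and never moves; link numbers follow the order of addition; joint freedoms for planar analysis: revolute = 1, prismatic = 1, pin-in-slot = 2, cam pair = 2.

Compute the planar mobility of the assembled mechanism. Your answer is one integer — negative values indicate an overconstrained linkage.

link 0 = ground. State L|J1|J2 = 1|0|0
+link1  2|0|0
+link2  3|0|0
R(0,1) f=1→J1  3|1|0
P(2,0) f=1→J1  3|2|0
M = 3(3−1)−2·2−0 = 6−4−0 = 2

M = 2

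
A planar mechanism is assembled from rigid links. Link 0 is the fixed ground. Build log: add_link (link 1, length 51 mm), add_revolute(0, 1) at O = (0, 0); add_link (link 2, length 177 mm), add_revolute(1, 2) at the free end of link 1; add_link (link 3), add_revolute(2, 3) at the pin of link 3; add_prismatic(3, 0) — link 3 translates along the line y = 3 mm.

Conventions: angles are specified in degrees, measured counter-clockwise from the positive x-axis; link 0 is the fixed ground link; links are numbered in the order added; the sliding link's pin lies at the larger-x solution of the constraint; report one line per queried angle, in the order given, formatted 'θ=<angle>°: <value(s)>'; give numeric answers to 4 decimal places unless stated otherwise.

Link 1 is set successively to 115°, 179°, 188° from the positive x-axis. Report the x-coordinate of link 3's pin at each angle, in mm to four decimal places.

geometry: r = 51 mm, L = 177 mm, e = 3 mm
θ=115°: crank pin P = (r cos θ, r sin θ) = (-21.553531, 46.221697)
θ=115°: h = r sin θ − e = 46.221697 − 3 = 43.221697
θ=115°: x = r cos θ + √(L² − h²) = -21.553531 + 171.641734 = 150.088203
θ=179°: crank pin P = (r cos θ, r sin θ) = (-50.992232, 0.890073)
θ=179°: h = r sin θ − e = 0.890073 − 3 = -2.109927
θ=179°: x = r cos θ + √(L² − h²) = -50.992232 + 176.987424 = 125.995191
θ=188°: crank pin P = (r cos θ, r sin θ) = (-50.503672, -7.097828)
θ=188°: h = r sin θ − e = -7.097828 − 3 = -10.097828
θ=188°: x = r cos θ + √(L² − h²) = -50.503672 + 176.711725 = 126.208054

θ=115°: 150.0882
θ=179°: 125.9952
θ=188°: 126.2081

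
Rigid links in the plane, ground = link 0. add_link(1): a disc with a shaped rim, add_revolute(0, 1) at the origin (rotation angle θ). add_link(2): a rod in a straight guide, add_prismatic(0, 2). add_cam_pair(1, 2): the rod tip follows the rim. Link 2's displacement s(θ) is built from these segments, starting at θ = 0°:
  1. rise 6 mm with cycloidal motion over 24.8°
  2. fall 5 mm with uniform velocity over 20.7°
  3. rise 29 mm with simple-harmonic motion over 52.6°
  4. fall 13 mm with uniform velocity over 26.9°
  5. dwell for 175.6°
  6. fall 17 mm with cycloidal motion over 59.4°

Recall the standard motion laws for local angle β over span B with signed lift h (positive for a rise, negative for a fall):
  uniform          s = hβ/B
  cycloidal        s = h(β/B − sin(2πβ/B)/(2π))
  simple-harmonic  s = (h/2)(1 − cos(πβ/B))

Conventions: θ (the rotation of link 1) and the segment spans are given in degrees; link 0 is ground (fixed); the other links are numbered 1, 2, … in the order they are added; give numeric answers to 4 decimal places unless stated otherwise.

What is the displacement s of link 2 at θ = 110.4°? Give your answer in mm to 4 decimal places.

segment 1 (0° to 24.8°, cycloidal, h = 6) is passed completely: s = 0.0000 + (6) = 6.0000
segment 2 (24.8° to 45.5°, uniform, h = -5) is passed completely: s = 6.0000 + (-5) = 1.0000
segment 3 (45.5° to 98.1°, simple-harmonic, h = 29) is passed completely: s = 1.0000 + (29) = 30.0000
θ = 110.4° falls in segment 4 (98.1° to 125°, uniform, h = -13): β = 110.4 − 98.1 = 12.3°, B = 26.9°; Δs = -13·12.3/26.9 = -5.9442; s = 30.0000 − 5.9442 = 24.0558

24.0558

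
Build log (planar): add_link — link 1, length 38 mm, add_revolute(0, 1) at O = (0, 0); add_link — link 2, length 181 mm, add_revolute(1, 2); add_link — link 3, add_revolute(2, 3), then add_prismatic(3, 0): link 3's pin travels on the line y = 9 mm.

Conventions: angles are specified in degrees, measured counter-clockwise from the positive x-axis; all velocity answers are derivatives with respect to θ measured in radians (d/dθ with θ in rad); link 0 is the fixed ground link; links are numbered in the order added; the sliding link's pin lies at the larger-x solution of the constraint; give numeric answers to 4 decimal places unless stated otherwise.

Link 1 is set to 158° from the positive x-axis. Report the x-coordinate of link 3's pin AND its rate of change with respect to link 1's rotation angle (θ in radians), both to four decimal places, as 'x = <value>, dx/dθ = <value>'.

geometry: r = 38 mm, L = 181 mm, e = 9 mm
crank pin P = (r cos θ, r sin θ) = (-35.232986, 14.235051)
h = r sin θ − e = 14.235051 − 9 = 5.235051
x = r cos θ + √(L² − h²) = -35.232986 + 180.924278 = 145.691291
dx/dθ = −r sin θ − h·r cos θ/√(L² − h²) (θ in radians; h = 5.235051) = -13.215583

x = 145.6913, dx/dθ = -13.2156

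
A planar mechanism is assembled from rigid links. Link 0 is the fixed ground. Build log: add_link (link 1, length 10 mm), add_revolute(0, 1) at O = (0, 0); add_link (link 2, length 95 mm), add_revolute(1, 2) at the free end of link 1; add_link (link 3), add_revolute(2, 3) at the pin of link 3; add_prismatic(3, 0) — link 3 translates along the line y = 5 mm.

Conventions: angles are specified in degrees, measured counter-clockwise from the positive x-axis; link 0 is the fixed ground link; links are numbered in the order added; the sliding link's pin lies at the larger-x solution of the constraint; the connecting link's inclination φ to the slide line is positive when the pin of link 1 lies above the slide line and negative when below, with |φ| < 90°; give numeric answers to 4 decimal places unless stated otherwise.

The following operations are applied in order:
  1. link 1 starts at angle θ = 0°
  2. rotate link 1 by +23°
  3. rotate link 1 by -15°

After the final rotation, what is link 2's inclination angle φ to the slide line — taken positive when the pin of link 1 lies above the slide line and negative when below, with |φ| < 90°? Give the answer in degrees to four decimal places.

geometry: r = 10 mm, L = 95 mm, e = 5 mm; θ starts at 0°
rotate link 1 by +23°: θ ← 0° +23° = 23°
rotate link 1 by -15°: θ ← 23° -15° = 8°
h = r sin θ − e = 1.391731 − 5 = -3.608269
sin φ = h / L = -3.608269 / 95 = -0.03798178
φ = arcsin(-0.03798178) = -2.176719°

-2.1767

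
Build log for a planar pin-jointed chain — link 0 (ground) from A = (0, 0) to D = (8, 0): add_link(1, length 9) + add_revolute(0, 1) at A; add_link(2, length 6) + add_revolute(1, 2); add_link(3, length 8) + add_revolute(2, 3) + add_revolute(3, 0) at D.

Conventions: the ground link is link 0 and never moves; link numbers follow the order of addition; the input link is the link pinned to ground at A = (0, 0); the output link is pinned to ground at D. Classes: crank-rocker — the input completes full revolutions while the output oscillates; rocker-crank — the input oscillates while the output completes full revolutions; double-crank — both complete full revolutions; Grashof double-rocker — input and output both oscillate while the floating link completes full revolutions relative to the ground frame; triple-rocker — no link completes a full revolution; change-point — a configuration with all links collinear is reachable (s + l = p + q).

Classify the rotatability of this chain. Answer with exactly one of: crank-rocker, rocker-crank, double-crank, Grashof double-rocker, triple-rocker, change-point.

lengths: ground=8, input=9, coupler=6, output=8
sorted: s=6 (shortest), l=9 (longest), p+q=16
s + l = 15 vs p + q = 16
s + l < p + q (Grashof) with shortest = coupler link → Grashof double-rocker

Grashof double-rocker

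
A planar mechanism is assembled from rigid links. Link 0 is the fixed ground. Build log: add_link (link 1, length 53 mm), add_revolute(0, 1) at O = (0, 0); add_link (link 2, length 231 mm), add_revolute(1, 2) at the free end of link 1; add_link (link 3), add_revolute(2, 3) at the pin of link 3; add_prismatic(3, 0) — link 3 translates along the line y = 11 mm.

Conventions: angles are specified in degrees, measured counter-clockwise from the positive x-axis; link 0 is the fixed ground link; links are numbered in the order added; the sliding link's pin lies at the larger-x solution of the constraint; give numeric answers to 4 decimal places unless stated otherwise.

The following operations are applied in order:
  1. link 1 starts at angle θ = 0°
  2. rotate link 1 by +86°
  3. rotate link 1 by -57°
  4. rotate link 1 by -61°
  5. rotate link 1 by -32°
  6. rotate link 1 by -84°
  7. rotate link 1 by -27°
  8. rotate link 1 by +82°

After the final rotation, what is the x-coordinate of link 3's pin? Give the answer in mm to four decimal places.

geometry: r = 53 mm, L = 231 mm, e = 11 mm; θ starts at 0°
rotate link 1 by +86°: θ ← 0° +86° = 86°
rotate link 1 by -57°: θ ← 86° -57° = 29°
rotate link 1 by -61°: θ ← 29° -61° = -32°
rotate link 1 by -32°: θ ← -32° -32° = -64°
rotate link 1 by -84°: θ ← -64° -84° = -148°
rotate link 1 by -27°: θ ← -148° -27° = -175°
rotate link 1 by +82°: θ ← -175° +82° = -93°
crank pin P = (r cos θ, r sin θ) = (-2.773806, -52.927365)
h = r sin θ − e = -52.927365 − 11 = -63.927365
x = r cos θ + √(L² − h²) = -2.773806 + 221.978134 = 219.204328

219.2043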